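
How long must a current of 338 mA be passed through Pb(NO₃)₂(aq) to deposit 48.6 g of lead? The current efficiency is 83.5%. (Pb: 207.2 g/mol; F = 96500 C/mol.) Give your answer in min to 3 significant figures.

2670 min

n(Pb) = 48.6 / 207.2 = 0.2346 mol
Pb²⁺ + 2e⁻ → Pb, so n(e⁻) = 2 × 0.2346 = 0.4692 mol
Q = 0.4692 × 96500 / 0.835 = 54220 C
t = Q / I = 54220 / 0.338 = 1.604×10^5 s = 2670 min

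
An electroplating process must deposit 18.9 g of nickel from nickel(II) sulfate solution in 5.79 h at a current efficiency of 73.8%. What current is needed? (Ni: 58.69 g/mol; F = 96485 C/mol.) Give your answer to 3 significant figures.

n(Ni) = 18.9 / 58.69 = 0.3220 mol
Ni²⁺ + 2e⁻ → Ni, so n(e⁻) = 2 × 0.3220 = 0.6440 mol
Q = 0.6440 × 96485 / 0.738 = 84200 C
I = Q / t = 84200 / 20844 s = 4.04 A

4.04 A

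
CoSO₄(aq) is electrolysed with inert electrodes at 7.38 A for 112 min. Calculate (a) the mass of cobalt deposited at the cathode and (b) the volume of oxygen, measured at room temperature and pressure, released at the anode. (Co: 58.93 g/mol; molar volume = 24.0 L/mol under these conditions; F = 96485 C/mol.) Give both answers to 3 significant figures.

15.1 g Co; 3.08 L O₂

Q = 7.38 × 6720 = 49590 C; n(e⁻) = 49590 / 96485 = 0.5140 mol
Cathode: Co²⁺ + 2e⁻ → Co → n(Co) = 0.5140/2 = 0.2570 mol → 15.1 g
Anode: 2H₂O → O₂ + 4H⁺ + 4e⁻ → n(O₂) = 0.5140/4 = 0.1285 mol → 3.08 L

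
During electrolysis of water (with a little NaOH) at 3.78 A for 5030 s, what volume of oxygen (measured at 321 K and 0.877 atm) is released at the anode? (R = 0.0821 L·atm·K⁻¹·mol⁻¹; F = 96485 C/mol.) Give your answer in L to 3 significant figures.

1.48 L

Charge passed = 3.78 × 5030 = 19010 C
n(e⁻) = Q/F = 19010/96485 = 0.1970 mol
2H₂O → O₂ + 4H⁺ + 4e⁻, so n(O₂) = 0.1970 / 4 = 0.04925 mol
V = nRT/P = 0.04925 × 0.0821 × 321 / 0.877 = 1.480 L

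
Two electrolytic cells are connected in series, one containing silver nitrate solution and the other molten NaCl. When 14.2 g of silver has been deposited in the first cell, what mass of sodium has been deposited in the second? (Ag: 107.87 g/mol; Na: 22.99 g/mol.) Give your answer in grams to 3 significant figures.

n(Ag) = 14.2 / 107.87 = 0.1316 mol
Ag⁺ + e⁻ → Ag, so n(e⁻) = 0.1316 mol
Same current for the same time ⇒ same n(e⁻) = 0.1316 mol in both cells.
Na⁺ + e⁻ → Na, so n(Na) = 0.1316 mol
m(Na) = 0.1316 × 22.99 = 3.03 g

3.03 g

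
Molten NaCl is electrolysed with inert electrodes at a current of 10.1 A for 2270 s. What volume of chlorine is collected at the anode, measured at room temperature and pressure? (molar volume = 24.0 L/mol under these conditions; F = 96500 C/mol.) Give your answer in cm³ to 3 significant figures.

2850 cm³

Q = 10.1 A × 2270 s = 22930 C
n(e⁻) = Q/F = 22930/96500 = 0.2376 mol
2Cl⁻ → Cl₂ + 2e⁻, so n(Cl₂) = 0.2376 / 2 = 0.1188 mol
V = 0.1188 × 24.0 = 2.851 L
= 2850 cm³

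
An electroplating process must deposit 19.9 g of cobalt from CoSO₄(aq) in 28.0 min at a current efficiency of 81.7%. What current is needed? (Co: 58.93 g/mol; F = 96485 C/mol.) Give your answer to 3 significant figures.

47.5 A

n(Co) = 19.9 / 58.93 = 0.3377 mol
Co²⁺ + 2e⁻ → Co, so n(e⁻) = 2 × 0.3377 = 0.6754 mol
Q = 0.6754 × 96485 / 0.817 = 79760 C
I = Q / t = 79760 / 1680 s = 47.5 A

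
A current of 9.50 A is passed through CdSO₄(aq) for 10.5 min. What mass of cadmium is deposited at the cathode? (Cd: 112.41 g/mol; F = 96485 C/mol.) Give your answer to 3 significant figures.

3.49 g

Q = 9.50 A × 630 s = 5985 C
n(e⁻) = Q/F = 5985/96485 = 0.06203 mol
Cd²⁺ + 2e⁻ → Cd, so n(Cd) = 0.06203 / 2 = 0.03102 mol
m = 0.03102 × 112.41 = 3.49 g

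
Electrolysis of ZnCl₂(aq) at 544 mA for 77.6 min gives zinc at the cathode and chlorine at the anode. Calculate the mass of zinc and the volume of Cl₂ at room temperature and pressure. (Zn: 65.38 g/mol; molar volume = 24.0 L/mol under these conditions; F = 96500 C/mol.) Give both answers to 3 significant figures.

0.858 g Zn; 0.315 L Cl₂

Q = 0.544 × 4656 = 2533 C; n(e⁻) = 2533 / 96500 = 0.02625 mol
Cathode: Zn²⁺ + 2e⁻ → Zn → n(Zn) = 0.02625/2 = 0.01313 mol → 0.858 g
Anode: 2Cl⁻ → Cl₂ + 2e⁻ → n(Cl₂) = 0.02625/2 = 0.01313 mol → 0.315 L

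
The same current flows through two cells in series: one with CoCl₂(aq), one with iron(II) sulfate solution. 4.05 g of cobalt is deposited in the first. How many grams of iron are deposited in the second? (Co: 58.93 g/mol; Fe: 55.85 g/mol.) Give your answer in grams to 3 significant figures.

3.84 g

n(Co) = 4.05 / 58.93 = 0.06873 mol
Co²⁺ + 2e⁻ → Co, so n(e⁻) = 2 × 0.06873 = 0.1375 mol
Since the cells are in series, n(e⁻) in the Fe cell is also 0.1375 mol.
Fe²⁺ + 2e⁻ → Fe, so n(Fe) = 0.1375 / 2 = 0.06875 mol
m(Fe) = 0.06875 × 55.85 = 3.84 g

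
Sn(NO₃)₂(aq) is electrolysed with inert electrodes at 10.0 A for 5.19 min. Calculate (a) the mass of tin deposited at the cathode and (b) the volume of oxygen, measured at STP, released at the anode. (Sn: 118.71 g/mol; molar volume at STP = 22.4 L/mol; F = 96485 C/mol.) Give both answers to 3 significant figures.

1.92 g Sn; 0.181 L O₂

Q = 10.0 × 311.4 = 3114 C; n(e⁻) = 3114 / 96485 = 0.03227 mol
Cathode: Sn²⁺ + 2e⁻ → Sn → n(Sn) = 0.03227/2 = 0.01614 mol → 1.92 g
Anode: 2H₂O → O₂ + 4H⁺ + 4e⁻ → n(O₂) = 0.03227/4 = 0.008068 mol → 0.181 L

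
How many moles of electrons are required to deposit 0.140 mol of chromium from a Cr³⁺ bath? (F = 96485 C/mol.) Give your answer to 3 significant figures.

Cr³⁺ + 3e⁻ → Cr, so n(e⁻) = 3 × 0.140 = 0.4200 mol

0.420 mol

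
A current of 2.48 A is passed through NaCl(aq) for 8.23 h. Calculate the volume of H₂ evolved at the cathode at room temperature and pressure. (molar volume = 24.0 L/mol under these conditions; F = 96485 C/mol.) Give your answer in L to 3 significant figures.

9.14 L

Q = 2.48 A × 29628 s = 73480 C
n(e⁻) = Q/F = 73480/96485 = 0.7616 mol
2H⁺ + 2e⁻ → H₂, so n(H₂) = 0.7616 / 2 = 0.3808 mol
V = 0.3808 × 24.0 = 9.139 L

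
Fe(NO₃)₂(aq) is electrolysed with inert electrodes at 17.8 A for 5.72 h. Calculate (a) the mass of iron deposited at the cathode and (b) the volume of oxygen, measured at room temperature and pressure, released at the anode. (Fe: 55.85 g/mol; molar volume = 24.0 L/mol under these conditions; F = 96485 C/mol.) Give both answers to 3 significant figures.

106 g Fe; 22.8 L O₂

Q = 17.8 × 20592 = 3.665×10^5 C; n(e⁻) = 3.665×10^5 / 96485 = 3.799 mol
Cathode: Fe²⁺ + 2e⁻ → Fe → n(Fe) = 3.799/2 = 1.900 mol → 106 g
Anode: 2H₂O → O₂ + 4H⁺ + 4e⁻ → n(O₂) = 3.799/4 = 0.9498 mol → 22.8 L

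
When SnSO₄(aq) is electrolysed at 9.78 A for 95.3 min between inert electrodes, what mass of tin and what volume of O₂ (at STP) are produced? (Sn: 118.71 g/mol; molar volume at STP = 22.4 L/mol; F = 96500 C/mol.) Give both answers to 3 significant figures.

34.4 g Sn; 3.25 L O₂

Q = 9.78 × 5718 = 55920 C; n(e⁻) = 55920 / 96500 = 0.5795 mol
Cathode: Sn²⁺ + 2e⁻ → Sn → n(Sn) = 0.5795/2 = 0.2898 mol → 34.4 g
Anode: 2H₂O → O₂ + 4H⁺ + 4e⁻ → n(O₂) = 0.5795/4 = 0.1449 mol → 3.25 L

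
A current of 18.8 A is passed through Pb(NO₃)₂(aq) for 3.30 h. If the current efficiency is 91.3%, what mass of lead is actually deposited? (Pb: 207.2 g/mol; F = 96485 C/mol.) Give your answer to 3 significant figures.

Q = 18.8 × 11880 = 2.233×10^5 C
n(e⁻) = 2.233×10^5 / 96485 = 2.314 mol
Pb²⁺ + 2e⁻ → Pb, so theoretical m(Pb) = 1.157 × 207.2 = 239.7 g
Actual mass = 91.3% × 239.7 = 219 g

219 g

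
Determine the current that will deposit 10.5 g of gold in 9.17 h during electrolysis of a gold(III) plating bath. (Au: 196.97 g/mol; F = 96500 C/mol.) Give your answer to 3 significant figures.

0.467 A

n(Au) = 10.5 / 196.97 = 0.05331 mol
Au³⁺ + 3e⁻ → Au, so n(e⁻) = 3 × 0.05331 = 0.1599 mol
Q = 0.1599 × 96500 = 15430 C
I = Q / t = 15430 / 33012 s = 0.467 A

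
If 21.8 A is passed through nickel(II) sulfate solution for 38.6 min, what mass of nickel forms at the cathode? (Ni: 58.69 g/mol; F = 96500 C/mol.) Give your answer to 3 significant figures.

15.4 g

Charge passed = 21.8 × 2316 = 50490 C
n(e⁻) = Q/F = 50490/96500 = 0.5232 mol
Ni²⁺ + 2e⁻ → Ni, so n(Ni) = 0.5232 / 2 = 0.2616 mol
m = 0.2616 × 58.69 = 15.4 g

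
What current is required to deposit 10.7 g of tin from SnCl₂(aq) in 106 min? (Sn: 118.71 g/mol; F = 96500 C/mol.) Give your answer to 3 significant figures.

n(Sn) = 10.7 / 118.71 = 0.09014 mol
Sn²⁺ + 2e⁻ → Sn, so n(e⁻) = 2 × 0.09014 = 0.1803 mol
Q = 0.1803 × 96500 = 17400 C
I = Q / t = 17400 / 6360 s = 2.74 A

2.74 A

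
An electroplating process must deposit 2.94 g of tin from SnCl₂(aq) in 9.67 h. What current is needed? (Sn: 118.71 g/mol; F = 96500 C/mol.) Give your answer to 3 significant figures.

0.137 A

n(Sn) = 2.94 / 118.71 = 0.02477 mol
Sn²⁺ + 2e⁻ → Sn, so n(e⁻) = 2 × 0.02477 = 0.04954 mol
Q = 0.04954 × 96500 = 4781 C
I = Q / t = 4781 / 34812 s = 0.137 A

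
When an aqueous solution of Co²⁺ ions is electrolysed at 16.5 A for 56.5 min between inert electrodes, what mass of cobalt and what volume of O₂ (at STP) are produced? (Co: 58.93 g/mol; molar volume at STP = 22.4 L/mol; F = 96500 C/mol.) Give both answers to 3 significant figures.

17.1 g Co; 3.25 L O₂

Q = 16.5 × 3390 = 55940 C; n(e⁻) = 55940 / 96500 = 0.5797 mol
Cathode: Co²⁺ + 2e⁻ → Co → n(Co) = 0.5797/2 = 0.2899 mol → 17.1 g
Anode: 2H₂O → O₂ + 4H⁺ + 4e⁻ → n(O₂) = 0.5797/4 = 0.1449 mol → 3.25 L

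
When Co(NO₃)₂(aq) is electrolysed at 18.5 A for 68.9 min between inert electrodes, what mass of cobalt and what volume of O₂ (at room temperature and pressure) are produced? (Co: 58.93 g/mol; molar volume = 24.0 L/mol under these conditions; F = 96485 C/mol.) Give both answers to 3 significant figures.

23.4 g Co; 4.76 L O₂

Q = 18.5 × 4134 = 76480 C; n(e⁻) = 76480 / 96485 = 0.7927 mol
Cathode: Co²⁺ + 2e⁻ → Co → n(Co) = 0.7927/2 = 0.3964 mol → 23.4 g
Anode: 2H₂O → O₂ + 4H⁺ + 4e⁻ → n(O₂) = 0.7927/4 = 0.1982 mol → 4.76 L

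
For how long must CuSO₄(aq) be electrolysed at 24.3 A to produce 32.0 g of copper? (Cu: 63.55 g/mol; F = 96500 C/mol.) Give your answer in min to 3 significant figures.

66.7 min

n(Cu) = 32.0 / 63.55 = 0.5035 mol
Cu²⁺ + 2e⁻ → Cu, so n(e⁻) = 2 × 0.5035 = 1.007 mol
Q = 1.007 × 96500 = 97180 C
t = Q / I = 97180 / 24.3 = 3999 s = 66.7 min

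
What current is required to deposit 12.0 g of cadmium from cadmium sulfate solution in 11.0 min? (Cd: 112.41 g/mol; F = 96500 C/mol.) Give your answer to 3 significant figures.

31.2 A

n(Cd) = 12.0 / 112.41 = 0.1068 mol
Cd²⁺ + 2e⁻ → Cd, so n(e⁻) = 2 × 0.1068 = 0.2136 mol
Q = 0.2136 × 96500 = 20610 C
I = Q / t = 20610 / 660 s = 31.2 A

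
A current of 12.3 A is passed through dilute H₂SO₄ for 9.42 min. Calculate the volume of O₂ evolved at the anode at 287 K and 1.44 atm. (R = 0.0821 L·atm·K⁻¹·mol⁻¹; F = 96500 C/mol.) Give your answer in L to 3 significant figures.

0.295 L

Q = 12.3 A × 565.2 s = 6952 C
n(e⁻) = 6952 / 96500 = 0.07204 mol
2H₂O → O₂ + 4H⁺ + 4e⁻, so n(O₂) = 0.07204 / 4 = 0.01801 mol
V = nRT/P = 0.01801 × 0.0821 × 287 / 1.44 = 0.2947 L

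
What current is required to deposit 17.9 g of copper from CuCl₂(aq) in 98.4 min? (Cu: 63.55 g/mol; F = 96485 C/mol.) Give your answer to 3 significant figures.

n(Cu) = 17.9 / 63.55 = 0.2817 mol
Cu²⁺ + 2e⁻ → Cu, so n(e⁻) = 2 × 0.2817 = 0.5634 mol
Q = 0.5634 × 96485 = 54360 C
I = Q / t = 54360 / 5904 s = 9.21 A

9.21 A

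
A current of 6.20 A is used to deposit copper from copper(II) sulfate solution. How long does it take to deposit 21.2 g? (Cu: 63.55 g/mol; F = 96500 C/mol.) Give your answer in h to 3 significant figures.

2.88 h

n(Cu) = 21.2 / 63.55 = 0.3336 mol
Cu²⁺ + 2e⁻ → Cu, so n(e⁻) = 2 × 0.3336 = 0.6672 mol
Q = 0.6672 × 96500 = 64380 C
t = Q / I = 64380 / 6.20 = 10380 s = 2.88 h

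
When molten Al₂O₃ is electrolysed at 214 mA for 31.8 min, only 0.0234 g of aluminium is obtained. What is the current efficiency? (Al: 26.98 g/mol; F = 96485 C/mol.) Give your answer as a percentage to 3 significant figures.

61.5%

Q = 0.214 × 1908 = 408.3 C
n(e⁻) = 408.3 / 96485 = 0.004232 mol
Al³⁺ + 3e⁻ → Al, so theoretical n(Al) = 0.001411 mol → 0.03807 g
Efficiency = 0.0234 / 0.03807 = 0.6147 = 61.5%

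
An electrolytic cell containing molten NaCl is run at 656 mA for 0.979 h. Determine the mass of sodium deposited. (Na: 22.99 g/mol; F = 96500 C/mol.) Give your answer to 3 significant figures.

0.551 g

Q = It = 0.656 × 3524.4 = 2312 C
Moles of electrons = 2312 / 96500 = 0.02396 mol
Na⁺ + e⁻ → Na, so n(Na) = 0.02396 mol
m = 0.02396 × 22.99 = 0.551 g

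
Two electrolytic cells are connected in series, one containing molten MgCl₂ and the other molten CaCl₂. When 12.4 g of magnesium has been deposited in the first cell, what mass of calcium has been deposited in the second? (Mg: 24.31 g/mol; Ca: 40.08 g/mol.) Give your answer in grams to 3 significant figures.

20.4 g

n(Mg) = 12.4 / 24.31 = 0.5101 mol
Mg²⁺ + 2e⁻ → Mg, so n(e⁻) = 2 × 0.5101 = 1.020 mol
The cells are in series, so the same charge (and hence the same n(e⁻) = 1.020 mol) passes through both.
Ca²⁺ + 2e⁻ → Ca, so n(Ca) = 1.020 / 2 = 0.5100 mol
m(Ca) = 0.5100 × 40.08 = 20.4 g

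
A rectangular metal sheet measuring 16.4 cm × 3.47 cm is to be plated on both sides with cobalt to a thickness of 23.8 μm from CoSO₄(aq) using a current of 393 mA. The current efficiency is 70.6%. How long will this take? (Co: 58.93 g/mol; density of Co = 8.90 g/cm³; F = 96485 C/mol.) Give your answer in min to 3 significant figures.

Plated area = 2 × 16.4 × 3.47 = 113.8 cm²
Volume = 113.8 × 23.8×10⁻⁴ cm = 0.2708 cm³
m(Co) = 0.2708 × 8.90 = 2.410 g
n(Co) = 2.410 / 58.93 = 0.04090 mol; n(e⁻) = 2 × 0.04090 = 0.08180 mol
Q = 0.08180 × 96485 / 0.706 = 11180 C
t = 11180 / 0.393 = 28450 s = 474 min

474 min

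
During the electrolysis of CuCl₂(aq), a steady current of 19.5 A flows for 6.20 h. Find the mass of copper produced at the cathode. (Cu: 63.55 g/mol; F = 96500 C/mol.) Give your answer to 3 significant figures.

143 g

Charge passed = 19.5 × 22320 = 4.352×10^5 C
n(e⁻) = 4.352×10^5 / 96500 = 4.510 mol
Cu²⁺ + 2e⁻ → Cu, so n(Cu) = 4.510 / 2 = 2.255 mol
m = 2.255 × 63.55 = 143 g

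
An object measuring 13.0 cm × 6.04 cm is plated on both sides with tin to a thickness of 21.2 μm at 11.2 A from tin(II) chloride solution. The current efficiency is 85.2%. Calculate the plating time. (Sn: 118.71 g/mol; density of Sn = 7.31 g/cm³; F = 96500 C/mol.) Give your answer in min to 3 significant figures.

Plated area = 2 × 13.0 × 6.04 = 157.0 cm²
Volume = 157.0 × 21.2×10⁻⁴ cm = 0.3328 cm³
m(Sn) = 0.3328 × 7.31 = 2.433 g
n(Sn) = 2.433 / 118.71 = 0.02050 mol; n(e⁻) = 2 × 0.02050 = 0.04100 mol
Q = 0.04100 × 96500 / 0.852 = 4644 C
t = 4644 / 11.2 = 414.6 s = 6.91 min

6.91 min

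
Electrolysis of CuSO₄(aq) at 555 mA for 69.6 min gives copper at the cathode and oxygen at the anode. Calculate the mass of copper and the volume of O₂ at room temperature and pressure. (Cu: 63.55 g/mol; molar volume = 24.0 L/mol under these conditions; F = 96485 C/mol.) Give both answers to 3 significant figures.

0.763 g Cu; 0.144 L O₂

Q = 0.555 × 4176 = 2318 C; n(e⁻) = 2318 / 96485 = 0.02402 mol
Cathode: Cu²⁺ + 2e⁻ → Cu → n(Cu) = 0.02402/2 = 0.01201 mol → 0.763 g
Anode: 2H₂O → O₂ + 4H⁺ + 4e⁻ → n(O₂) = 0.02402/4 = 0.006005 mol → 0.144 L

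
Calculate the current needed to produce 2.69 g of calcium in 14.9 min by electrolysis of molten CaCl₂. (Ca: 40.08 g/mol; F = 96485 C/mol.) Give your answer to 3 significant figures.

n(Ca) = 2.69 / 40.08 = 0.06712 mol
Ca²⁺ + 2e⁻ → Ca, so n(e⁻) = 2 × 0.06712 = 0.1342 mol
Q = 0.1342 × 96485 = 12950 C
I = Q / t = 12950 / 894 s = 14.5 A

14.5 A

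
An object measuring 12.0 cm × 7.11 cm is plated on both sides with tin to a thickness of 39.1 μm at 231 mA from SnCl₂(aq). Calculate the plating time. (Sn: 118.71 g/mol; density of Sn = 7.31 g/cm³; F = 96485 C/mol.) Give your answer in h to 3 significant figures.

9.53 h

Plated area = 2 × 12.0 × 7.11 = 170.6 cm²
Volume = 170.6 × 39.1×10⁻⁴ cm = 0.6670 cm³
m(Sn) = 0.6670 × 7.31 = 4.876 g
n(Sn) = 4.876 / 118.71 = 0.04107 mol; n(e⁻) = 2 × 0.04107 = 0.08214 mol
Q = 0.08214 × 96485 = 7925 C
t = 7925 / 0.231 = 34310 s = 9.53 h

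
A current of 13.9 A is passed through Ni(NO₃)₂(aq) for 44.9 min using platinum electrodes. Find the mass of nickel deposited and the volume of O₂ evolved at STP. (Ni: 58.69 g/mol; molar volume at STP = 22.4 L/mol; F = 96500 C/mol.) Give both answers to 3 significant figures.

Q = 13.9 × 2694 = 37450 C; n(e⁻) = 37450 / 96500 = 0.3881 mol
Cathode: Ni²⁺ + 2e⁻ → Ni → n(Ni) = 0.3881/2 = 0.1941 mol → 11.4 g
Anode: 2H₂O → O₂ + 4H⁺ + 4e⁻ → n(O₂) = 0.3881/4 = 0.09703 mol → 2.17 L

11.4 g Ni; 2.17 L O₂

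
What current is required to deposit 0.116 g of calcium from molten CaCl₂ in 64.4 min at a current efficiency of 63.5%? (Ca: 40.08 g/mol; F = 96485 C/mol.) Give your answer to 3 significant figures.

0.228 A

n(Ca) = 0.116 / 40.08 = 0.002894 mol
Ca²⁺ + 2e⁻ → Ca, so n(e⁻) = 2 × 0.002894 = 0.005788 mol
Q = 0.005788 × 96485 / 0.635 = 879.5 C
I = Q / t = 879.5 / 3864 s = 0.228 A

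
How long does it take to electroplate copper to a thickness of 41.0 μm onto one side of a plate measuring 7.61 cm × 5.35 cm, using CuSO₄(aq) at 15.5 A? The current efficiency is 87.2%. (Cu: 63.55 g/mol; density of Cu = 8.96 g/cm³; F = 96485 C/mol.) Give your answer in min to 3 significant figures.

5.60 min

Plated area = 7.61 × 5.35 = 40.71 cm²
Volume = 40.71 × 41.0×10⁻⁴ cm = 0.1669 cm³
m(Cu) = 0.1669 × 8.96 = 1.495 g
n(Cu) = 1.495 / 63.55 = 0.02352 mol; n(e⁻) = 2 × 0.02352 = 0.04704 mol
Q = 0.04704 × 96485 / 0.872 = 5205 C
t = 5205 / 15.5 = 335.8 s = 5.60 min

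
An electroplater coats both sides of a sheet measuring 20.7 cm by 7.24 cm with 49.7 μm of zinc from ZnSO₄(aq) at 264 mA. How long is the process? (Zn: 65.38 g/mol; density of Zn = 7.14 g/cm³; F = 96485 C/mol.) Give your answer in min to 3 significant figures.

1980 min

Plated area = 2 × 20.7 × 7.24 = 299.7 cm²
Volume = 299.7 × 49.7×10⁻⁴ cm = 1.490 cm³
m(Zn) = 1.490 × 7.14 = 10.64 g
n(Zn) = 10.64 / 65.38 = 0.1627 mol; n(e⁻) = 2 × 0.1627 = 0.3254 mol
Q = 0.3254 × 96485 = 31400 C
t = 31400 / 0.264 = 1.189×10^5 s = 1980 min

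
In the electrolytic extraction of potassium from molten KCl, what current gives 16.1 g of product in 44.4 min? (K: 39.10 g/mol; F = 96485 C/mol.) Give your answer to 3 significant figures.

n(K) = 16.1 / 39.10 = 0.4118 mol
K⁺ + e⁻ → K, so n(e⁻) = 0.4118 mol
Q = 0.4118 × 96485 = 39730 C
I = Q / t = 39730 / 2664 s = 14.9 A

14.9 A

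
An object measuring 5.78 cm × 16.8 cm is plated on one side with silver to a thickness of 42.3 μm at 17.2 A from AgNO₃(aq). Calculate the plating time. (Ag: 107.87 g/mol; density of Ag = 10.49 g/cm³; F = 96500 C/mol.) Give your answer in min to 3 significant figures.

Plated area = 5.78 × 16.8 = 97.10 cm²
Volume = 97.10 × 42.3×10⁻⁴ cm = 0.4107 cm³
m(Ag) = 0.4107 × 10.49 = 4.308 g
n(Ag) = 4.308 / 107.87 = 0.03994 mol; n(e⁻) = 0.03994 mol
Q = 0.03994 × 96500 = 3854 C
t = 3854 / 17.2 = 224.1 s = 3.74 min

3.74 min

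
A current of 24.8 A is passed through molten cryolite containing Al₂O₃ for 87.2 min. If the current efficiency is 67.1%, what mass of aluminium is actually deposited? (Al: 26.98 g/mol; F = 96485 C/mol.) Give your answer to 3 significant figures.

Q = 24.8 × 5232 = 1.298×10^5 C
n(e⁻) = 1.298×10^5 / 96485 = 1.345 mol
Al³⁺ + 3e⁻ → Al, so theoretical m(Al) = 0.4483 × 26.98 = 12.10 g
Actual mass = 67.1% × 12.10 = 8.12 g

8.12 g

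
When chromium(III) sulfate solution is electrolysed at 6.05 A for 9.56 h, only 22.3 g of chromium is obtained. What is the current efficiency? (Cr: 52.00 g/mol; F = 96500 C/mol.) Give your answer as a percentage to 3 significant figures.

59.6%

Q = 6.05 × 34416 = 2.082×10^5 C
n(e⁻) = 2.082×10^5 / 96500 = 2.158 mol
Cr³⁺ + 3e⁻ → Cr, so theoretical n(Cr) = 0.7193 mol → 37.40 g
Efficiency = 22.3 / 37.40 = 0.5963 = 59.6%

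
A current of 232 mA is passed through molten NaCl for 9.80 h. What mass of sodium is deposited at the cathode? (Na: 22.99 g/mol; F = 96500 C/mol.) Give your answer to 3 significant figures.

1.95 g

Q = 0.232 A × 35280 s = 8185 C
n(e⁻) = 8185 / 96500 = 0.08482 mol
Na⁺ + e⁻ → Na, so n(Na) = 0.08482 mol
m = 0.08482 × 22.99 = 1.95 g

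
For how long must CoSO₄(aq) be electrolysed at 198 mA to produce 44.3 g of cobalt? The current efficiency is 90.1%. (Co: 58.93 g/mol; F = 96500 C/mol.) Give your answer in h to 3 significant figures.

226 h

n(Co) = 44.3 / 58.93 = 0.7517 mol
Co²⁺ + 2e⁻ → Co, so n(e⁻) = 2 × 0.7517 = 1.503 mol
Q = 1.503 × 96500 / 0.901 = 1.610×10^5 C
t = Q / I = 1.610×10^5 / 0.198 = 8.131×10^5 s = 226 h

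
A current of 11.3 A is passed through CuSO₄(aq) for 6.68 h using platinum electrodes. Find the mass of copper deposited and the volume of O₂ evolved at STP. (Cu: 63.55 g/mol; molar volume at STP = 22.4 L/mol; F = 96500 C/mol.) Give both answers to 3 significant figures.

89.5 g Cu; 15.8 L O₂

Q = 11.3 × 24048 = 2.717×10^5 C; n(e⁻) = 2.717×10^5 / 96500 = 2.816 mol
Cathode: Cu²⁺ + 2e⁻ → Cu → n(Cu) = 2.816/2 = 1.408 mol → 89.5 g
Anode: 2H₂O → O₂ + 4H⁺ + 4e⁻ → n(O₂) = 2.816/4 = 0.7040 mol → 15.8 L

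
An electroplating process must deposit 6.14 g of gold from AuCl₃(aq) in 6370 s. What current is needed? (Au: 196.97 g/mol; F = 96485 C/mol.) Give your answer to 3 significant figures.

1.42 A

n(Au) = 6.14 / 196.97 = 0.03117 mol
Au³⁺ + 3e⁻ → Au, so n(e⁻) = 3 × 0.03117 = 0.09351 mol
Q = 0.09351 × 96485 = 9022 C
I = Q / t = 9022 / 6370 s = 1.42 A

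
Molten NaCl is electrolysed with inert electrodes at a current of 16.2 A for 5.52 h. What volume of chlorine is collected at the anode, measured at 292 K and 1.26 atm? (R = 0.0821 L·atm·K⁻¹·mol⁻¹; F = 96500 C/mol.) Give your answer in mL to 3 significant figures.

Charge passed = 16.2 × 19872 = 3.219×10^5 C
Moles of electrons = 3.219×10^5 / 96500 = 3.336 mol
2Cl⁻ → Cl₂ + 2e⁻, so n(Cl₂) = 3.336 / 2 = 1.668 mol
V = nRT/P = 1.668 × 0.0821 × 292 / 1.26 = 31.74 L
= 31700 mL

31700 mL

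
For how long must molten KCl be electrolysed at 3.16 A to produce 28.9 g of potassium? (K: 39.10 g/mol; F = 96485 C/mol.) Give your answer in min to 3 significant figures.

376 min

n(K) = 28.9 / 39.10 = 0.7391 mol
K⁺ + e⁻ → K, so n(e⁻) = 0.7391 mol
Q = 0.7391 × 96485 = 71310 C
t = Q / I = 71310 / 3.16 = 22570 s = 376 min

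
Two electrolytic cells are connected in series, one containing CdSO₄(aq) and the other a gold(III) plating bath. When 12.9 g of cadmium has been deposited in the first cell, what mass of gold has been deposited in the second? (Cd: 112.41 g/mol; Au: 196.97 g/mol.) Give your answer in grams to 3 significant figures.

15.1 g

n(Cd) = 12.9 / 112.41 = 0.1148 mol
Cd²⁺ + 2e⁻ → Cd, so n(e⁻) = 2 × 0.1148 = 0.2296 mol
Since the cells are in series, n(e⁻) in the Au cell is also 0.2296 mol.
Au³⁺ + 3e⁻ → Au, so n(Au) = 0.2296 / 3 = 0.07653 mol
m(Au) = 0.07653 × 196.97 = 15.1 g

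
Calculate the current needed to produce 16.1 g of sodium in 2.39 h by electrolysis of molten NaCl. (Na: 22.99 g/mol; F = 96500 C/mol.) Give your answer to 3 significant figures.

n(Na) = 16.1 / 22.99 = 0.7003 mol
Na⁺ + e⁻ → Na, so n(e⁻) = 0.7003 mol
Q = 0.7003 × 96500 = 67580 C
I = Q / t = 67580 / 8604 s = 7.85 A

7.85 A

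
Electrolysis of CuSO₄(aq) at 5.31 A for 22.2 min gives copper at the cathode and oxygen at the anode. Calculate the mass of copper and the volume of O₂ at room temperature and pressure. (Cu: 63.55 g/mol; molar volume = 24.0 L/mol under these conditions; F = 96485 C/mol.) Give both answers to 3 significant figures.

2.33 g Cu; 0.440 L O₂

Q = 5.31 × 1332 = 7073 C; n(e⁻) = 7073 / 96485 = 0.07331 mol
Cathode: Cu²⁺ + 2e⁻ → Cu → n(Cu) = 0.07331/2 = 0.03666 mol → 2.33 g
Anode: 2H₂O → O₂ + 4H⁺ + 4e⁻ → n(O₂) = 0.07331/4 = 0.01833 mol → 0.440 L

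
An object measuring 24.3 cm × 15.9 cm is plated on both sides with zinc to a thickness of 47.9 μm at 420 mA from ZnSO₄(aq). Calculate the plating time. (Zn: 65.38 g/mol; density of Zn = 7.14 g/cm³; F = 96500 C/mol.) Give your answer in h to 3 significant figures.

Plated area = 2 × 24.3 × 15.9 = 772.7 cm²
Volume = 772.7 × 47.9×10⁻⁴ cm = 3.701 cm³
m(Zn) = 3.701 × 7.14 = 26.43 g
n(Zn) = 26.43 / 65.38 = 0.4043 mol; n(e⁻) = 2 × 0.4043 = 0.8086 mol
Q = 0.8086 × 96500 = 78030 C
t = 78030 / 0.420 = 1.858×10^5 s = 51.6 h

51.6 h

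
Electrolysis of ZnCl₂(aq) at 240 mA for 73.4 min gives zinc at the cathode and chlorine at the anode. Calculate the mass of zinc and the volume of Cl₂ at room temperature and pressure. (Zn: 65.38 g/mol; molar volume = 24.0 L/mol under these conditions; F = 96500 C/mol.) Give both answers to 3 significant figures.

0.358 g Zn; 0.131 L Cl₂

Q = 0.240 × 4404 = 1057 C; n(e⁻) = 1057 / 96500 = 0.01095 mol
Cathode: Zn²⁺ + 2e⁻ → Zn → n(Zn) = 0.01095/2 = 0.005475 mol → 0.358 g
Anode: 2Cl⁻ → Cl₂ + 2e⁻ → n(Cl₂) = 0.01095/2 = 0.005475 mol → 0.131 L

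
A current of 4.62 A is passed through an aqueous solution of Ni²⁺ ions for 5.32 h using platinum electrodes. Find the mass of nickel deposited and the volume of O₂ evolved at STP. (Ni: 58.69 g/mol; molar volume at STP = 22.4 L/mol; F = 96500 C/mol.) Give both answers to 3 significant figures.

26.9 g Ni; 5.13 L O₂

Q = 4.62 × 19152 = 88480 C; n(e⁻) = 88480 / 96500 = 0.9169 mol
Cathode: Ni²⁺ + 2e⁻ → Ni → n(Ni) = 0.9169/2 = 0.4585 mol → 26.9 g
Anode: 2H₂O → O₂ + 4H⁺ + 4e⁻ → n(O₂) = 0.9169/4 = 0.2292 mol → 5.13 L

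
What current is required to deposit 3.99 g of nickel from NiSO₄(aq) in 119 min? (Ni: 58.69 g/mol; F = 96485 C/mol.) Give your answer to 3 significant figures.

n(Ni) = 3.99 / 58.69 = 0.06798 mol
Ni²⁺ + 2e⁻ → Ni, so n(e⁻) = 2 × 0.06798 = 0.1360 mol
Q = 0.1360 × 96485 = 13120 C
I = Q / t = 13120 / 7140 s = 1.84 A

1.84 A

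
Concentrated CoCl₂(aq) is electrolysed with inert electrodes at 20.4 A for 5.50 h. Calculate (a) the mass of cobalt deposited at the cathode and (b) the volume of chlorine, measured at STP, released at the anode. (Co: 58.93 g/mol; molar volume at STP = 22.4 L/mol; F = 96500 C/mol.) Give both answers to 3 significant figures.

123 g Co; 46.9 L Cl₂

Q = 20.4 × 19800 = 4.039×10^5 C; n(e⁻) = 4.039×10^5 / 96500 = 4.185 mol
Cathode: Co²⁺ + 2e⁻ → Co → n(Co) = 4.185/2 = 2.093 mol → 123 g
Anode: 2Cl⁻ → Cl₂ + 2e⁻ → n(Cl₂) = 4.185/2 = 2.093 mol → 46.9 L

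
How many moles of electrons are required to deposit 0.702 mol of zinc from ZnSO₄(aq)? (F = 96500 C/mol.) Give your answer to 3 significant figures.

1.40 mol

Zn²⁺ + 2e⁻ → Zn, so n(e⁻) = 2 × 0.702 = 1.404 mol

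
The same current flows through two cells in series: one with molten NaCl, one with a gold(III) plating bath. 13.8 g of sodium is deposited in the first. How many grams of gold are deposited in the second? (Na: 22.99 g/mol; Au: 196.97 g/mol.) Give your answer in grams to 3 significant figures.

39.4 g

n(Na) = 13.8 / 22.99 = 0.6003 mol
Na⁺ + e⁻ → Na, so n(e⁻) = 0.6003 mol
In series, the same 0.6003 mol of electrons flows through the second cell.
Au³⁺ + 3e⁻ → Au, so n(Au) = 0.6003 / 3 = 0.2001 mol
m(Au) = 0.2001 × 196.97 = 39.4 g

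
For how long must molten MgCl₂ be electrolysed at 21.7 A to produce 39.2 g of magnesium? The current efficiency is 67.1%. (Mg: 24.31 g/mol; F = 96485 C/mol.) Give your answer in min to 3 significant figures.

356 min

n(Mg) = 39.2 / 24.31 = 1.613 mol
Mg²⁺ + 2e⁻ → Mg, so n(e⁻) = 2 × 1.613 = 3.226 mol
Q = 3.226 × 96485 / 0.671 = 4.639×10^5 C
t = Q / I = 4.639×10^5 / 21.7 = 21380 s = 356 min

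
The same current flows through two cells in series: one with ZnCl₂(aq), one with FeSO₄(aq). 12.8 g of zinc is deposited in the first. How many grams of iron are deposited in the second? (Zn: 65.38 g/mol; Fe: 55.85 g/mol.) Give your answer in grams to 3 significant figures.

10.9 g

n(Zn) = 12.8 / 65.38 = 0.1958 mol
Zn²⁺ + 2e⁻ → Zn, so n(e⁻) = 2 × 0.1958 = 0.3916 mol
Since the cells are in series, n(e⁻) in the Fe cell is also 0.3916 mol.
Fe²⁺ + 2e⁻ → Fe, so n(Fe) = 0.3916 / 2 = 0.1958 mol
m(Fe) = 0.1958 × 55.85 = 10.9 g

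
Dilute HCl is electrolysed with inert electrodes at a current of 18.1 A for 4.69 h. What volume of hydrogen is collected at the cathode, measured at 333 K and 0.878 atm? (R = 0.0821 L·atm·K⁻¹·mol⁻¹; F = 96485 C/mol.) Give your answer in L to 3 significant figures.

Q = It = 18.1 × 16884 = 3.056×10^5 C
n(e⁻) = 3.056×10^5 / 96485 = 3.167 mol
2H⁺ + 2e⁻ → H₂, so n(H₂) = 3.167 / 2 = 1.584 mol
V = nRT/P = 1.584 × 0.0821 × 333 / 0.878 = 49.32 L

49.3 L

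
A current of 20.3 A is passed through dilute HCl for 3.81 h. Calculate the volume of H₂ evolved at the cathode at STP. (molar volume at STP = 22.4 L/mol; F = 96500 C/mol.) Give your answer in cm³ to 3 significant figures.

32300 cm³

Charge passed = 20.3 × 13716 = 2.784×10^5 C
n(e⁻) = Q/F = 2.784×10^5/96500 = 2.885 mol
2H⁺ + 2e⁻ → H₂, so n(H₂) = 2.885 / 2 = 1.443 mol
V = 1.443 × 22.4 = 32.32 L
= 32300 cm³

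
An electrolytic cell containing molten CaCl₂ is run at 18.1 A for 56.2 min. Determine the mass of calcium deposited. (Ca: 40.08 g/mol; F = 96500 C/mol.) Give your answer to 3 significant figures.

Q = 18.1 A × 3372 s = 61030 C
n(e⁻) = 61030 / 96500 = 0.6324 mol
Ca²⁺ + 2e⁻ → Ca, so n(Ca) = 0.6324 / 2 = 0.3162 mol
m = 0.3162 × 40.08 = 12.7 g

12.7 g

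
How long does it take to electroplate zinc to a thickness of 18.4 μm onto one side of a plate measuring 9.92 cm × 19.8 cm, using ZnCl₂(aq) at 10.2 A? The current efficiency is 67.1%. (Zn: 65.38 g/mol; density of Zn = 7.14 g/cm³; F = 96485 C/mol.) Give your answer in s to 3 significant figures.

1110 s

Plated area = 9.92 × 19.8 = 196.4 cm²
Volume = 196.4 × 18.4×10⁻⁴ cm = 0.3614 cm³
m(Zn) = 0.3614 × 7.14 = 2.580 g
n(Zn) = 2.580 / 65.38 = 0.03946 mol; n(e⁻) = 2 × 0.03946 = 0.07892 mol
Q = 0.07892 × 96485 / 0.671 = 11350 C
t = 11350 / 10.2 = 1113 s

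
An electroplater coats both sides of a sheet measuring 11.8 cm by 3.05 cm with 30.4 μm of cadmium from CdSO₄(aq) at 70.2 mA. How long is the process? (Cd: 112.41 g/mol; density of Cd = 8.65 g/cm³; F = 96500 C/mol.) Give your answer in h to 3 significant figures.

12.9 h

Plated area = 2 × 11.8 × 3.05 = 71.98 cm²
Volume = 71.98 × 30.4×10⁻⁴ cm = 0.2188 cm³
m(Cd) = 0.2188 × 8.65 = 1.893 g
n(Cd) = 1.893 / 112.41 = 0.01684 mol; n(e⁻) = 2 × 0.01684 = 0.03368 mol
Q = 0.03368 × 96500 = 3250 C
t = 3250 / 0.0702 = 46300 s = 12.9 h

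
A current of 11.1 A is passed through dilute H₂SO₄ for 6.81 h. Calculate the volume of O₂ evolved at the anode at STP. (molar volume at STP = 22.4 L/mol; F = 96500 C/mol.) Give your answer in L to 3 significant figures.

Q = It = 11.1 × 24516 = 2.721×10^5 C
n(e⁻) = 2.721×10^5 / 96500 = 2.820 mol
2H₂O → O₂ + 4H⁺ + 4e⁻, so n(O₂) = 2.820 / 4 = 0.7050 mol
V = 0.7050 × 22.4 = 15.79 L

15.8 L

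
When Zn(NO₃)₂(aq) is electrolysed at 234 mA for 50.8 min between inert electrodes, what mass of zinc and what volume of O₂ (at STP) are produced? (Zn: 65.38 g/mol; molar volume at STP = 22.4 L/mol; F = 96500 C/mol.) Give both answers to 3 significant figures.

0.242 g Zn; 0.0414 L O₂

Q = 0.234 × 3048 = 713.2 C; n(e⁻) = 713.2 / 96500 = 0.007391 mol
Cathode: Zn²⁺ + 2e⁻ → Zn → n(Zn) = 0.007391/2 = 0.003696 mol → 0.242 g
Anode: 2H₂O → O₂ + 4H⁺ + 4e⁻ → n(O₂) = 0.007391/4 = 0.001848 mol → 0.0414 L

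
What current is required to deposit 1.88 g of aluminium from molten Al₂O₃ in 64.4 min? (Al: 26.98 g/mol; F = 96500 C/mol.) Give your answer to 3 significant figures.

5.22 A

n(Al) = 1.88 / 26.98 = 0.06968 mol
Al³⁺ + 3e⁻ → Al, so n(e⁻) = 3 × 0.06968 = 0.2090 mol
Q = 0.2090 × 96500 = 20170 C
I = Q / t = 20170 / 3864 s = 5.22 A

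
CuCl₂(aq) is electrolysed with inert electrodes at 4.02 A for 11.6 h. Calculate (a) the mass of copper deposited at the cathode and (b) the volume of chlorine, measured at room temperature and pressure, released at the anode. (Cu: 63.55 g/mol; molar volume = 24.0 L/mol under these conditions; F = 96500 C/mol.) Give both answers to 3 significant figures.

55.3 g Cu; 20.9 L Cl₂

Q = 4.02 × 41760 = 1.679×10^5 C; n(e⁻) = 1.679×10^5 / 96500 = 1.740 mol
Cathode: Cu²⁺ + 2e⁻ → Cu → n(Cu) = 1.740/2 = 0.8700 mol → 55.3 g
Anode: 2Cl⁻ → Cl₂ + 2e⁻ → n(Cl₂) = 1.740/2 = 0.8700 mol → 20.9 L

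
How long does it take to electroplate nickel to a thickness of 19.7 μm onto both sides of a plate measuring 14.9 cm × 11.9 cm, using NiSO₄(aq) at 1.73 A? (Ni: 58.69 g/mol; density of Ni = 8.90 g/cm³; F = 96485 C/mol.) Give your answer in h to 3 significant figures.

3.28 h

Plated area = 2 × 14.9 × 11.9 = 354.6 cm²
Volume = 354.6 × 19.7×10⁻⁴ cm = 0.6986 cm³
m(Ni) = 0.6986 × 8.90 = 6.218 g
n(Ni) = 6.218 / 58.69 = 0.1059 mol; n(e⁻) = 2 × 0.1059 = 0.2118 mol
Q = 0.2118 × 96485 = 20440 C
t = 20440 / 1.73 = 11820 s = 3.28 h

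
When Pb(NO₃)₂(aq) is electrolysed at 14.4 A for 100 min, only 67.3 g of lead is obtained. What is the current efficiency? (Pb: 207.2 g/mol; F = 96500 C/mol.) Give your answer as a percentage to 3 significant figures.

Q = 14.4 × 6000 = 86400 C
n(e⁻) = 86400 / 96500 = 0.8953 mol
Pb²⁺ + 2e⁻ → Pb, so theoretical n(Pb) = 0.4477 mol → 92.76 g
Efficiency = 67.3 / 92.76 = 0.7255 = 72.6%

72.6%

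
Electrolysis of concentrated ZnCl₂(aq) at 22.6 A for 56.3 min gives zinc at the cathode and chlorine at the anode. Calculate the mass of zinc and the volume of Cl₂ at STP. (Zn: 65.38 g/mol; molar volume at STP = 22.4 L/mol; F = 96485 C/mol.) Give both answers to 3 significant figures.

Q = 22.6 × 3378 = 76340 C; n(e⁻) = 76340 / 96485 = 0.7912 mol
Cathode: Zn²⁺ + 2e⁻ → Zn → n(Zn) = 0.7912/2 = 0.3956 mol → 25.9 g
Anode: 2Cl⁻ → Cl₂ + 2e⁻ → n(Cl₂) = 0.7912/2 = 0.3956 mol → 8.86 L

25.9 g Zn; 8.86 L Cl₂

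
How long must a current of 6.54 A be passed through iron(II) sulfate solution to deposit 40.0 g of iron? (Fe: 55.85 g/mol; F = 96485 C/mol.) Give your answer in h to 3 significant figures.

n(Fe) = 40.0 / 55.85 = 0.7162 mol
Fe²⁺ + 2e⁻ → Fe, so n(e⁻) = 2 × 0.7162 = 1.432 mol
Q = 1.432 × 96485 = 1.382×10^5 C
t = Q / I = 1.382×10^5 / 6.54 = 21130 s = 5.87 h

5.87 h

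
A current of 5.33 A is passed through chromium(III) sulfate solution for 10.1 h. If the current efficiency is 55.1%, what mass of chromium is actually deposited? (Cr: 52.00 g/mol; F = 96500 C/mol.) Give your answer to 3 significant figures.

Q = 5.33 × 36360 = 1.938×10^5 C
n(e⁻) = 1.938×10^5 / 96500 = 2.008 mol
Cr³⁺ + 3e⁻ → Cr, so theoretical m(Cr) = 0.6693 × 52.00 = 34.80 g
Actual mass = 55.1% × 34.80 = 19.2 g

19.2 g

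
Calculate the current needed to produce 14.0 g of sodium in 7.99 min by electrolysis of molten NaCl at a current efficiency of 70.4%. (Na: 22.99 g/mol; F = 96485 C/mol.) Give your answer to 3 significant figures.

n(Na) = 14.0 / 22.99 = 0.6090 mol
Na⁺ + e⁻ → Na, so n(e⁻) = 0.6090 mol
Q = 0.6090 × 96485 / 0.704 = 83470 C
I = Q / t = 83470 / 479.4 s = 174 A

174 A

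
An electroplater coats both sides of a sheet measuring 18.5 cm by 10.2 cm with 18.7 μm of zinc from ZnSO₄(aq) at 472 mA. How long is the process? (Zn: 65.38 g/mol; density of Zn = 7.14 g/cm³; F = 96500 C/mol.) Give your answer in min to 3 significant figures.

525 min

Plated area = 2 × 18.5 × 10.2 = 377.4 cm²
Volume = 377.4 × 18.7×10⁻⁴ cm = 0.7057 cm³
m(Zn) = 0.7057 × 7.14 = 5.039 g
n(Zn) = 5.039 / 65.38 = 0.07707 mol; n(e⁻) = 2 × 0.07707 = 0.1541 mol
Q = 0.1541 × 96500 = 14870 C
t = 14870 / 0.472 = 31500 s = 525 min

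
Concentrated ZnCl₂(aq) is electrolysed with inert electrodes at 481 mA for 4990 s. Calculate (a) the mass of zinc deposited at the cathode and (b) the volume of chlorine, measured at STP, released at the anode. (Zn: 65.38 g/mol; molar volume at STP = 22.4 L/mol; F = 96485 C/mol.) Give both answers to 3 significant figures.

0.813 g Zn; 0.279 L Cl₂

Q = 0.481 × 4990 = 2400 C; n(e⁻) = 2400 / 96485 = 0.02487 mol
Cathode: Zn²⁺ + 2e⁻ → Zn → n(Zn) = 0.02487/2 = 0.01244 mol → 0.813 g
Anode: 2Cl⁻ → Cl₂ + 2e⁻ → n(Cl₂) = 0.02487/2 = 0.01244 mol → 0.279 L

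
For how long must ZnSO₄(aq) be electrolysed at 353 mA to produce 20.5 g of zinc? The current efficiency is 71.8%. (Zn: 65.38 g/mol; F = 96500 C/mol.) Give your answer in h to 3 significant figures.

n(Zn) = 20.5 / 65.38 = 0.3136 mol
Zn²⁺ + 2e⁻ → Zn, so n(e⁻) = 2 × 0.3136 = 0.6272 mol
Q = 0.6272 × 96500 / 0.718 = 84300 C
t = Q / I = 84300 / 0.353 = 2.388×10^5 s = 66.3 h

66.3 h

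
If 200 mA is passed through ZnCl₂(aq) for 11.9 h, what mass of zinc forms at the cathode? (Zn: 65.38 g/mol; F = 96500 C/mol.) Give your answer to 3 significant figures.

Q = 0.200 A × 42840 s = 8568 C
Moles of electrons = 8568 / 96500 = 0.08879 mol
Zn²⁺ + 2e⁻ → Zn, so n(Zn) = 0.08879 / 2 = 0.04440 mol
m = 0.04440 × 65.38 = 2.90 g

2.90 g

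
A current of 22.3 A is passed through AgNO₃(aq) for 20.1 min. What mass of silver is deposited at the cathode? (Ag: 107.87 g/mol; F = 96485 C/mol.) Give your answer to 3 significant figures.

Charge passed = 22.3 × 1206 = 26890 C
n(e⁻) = Q/F = 26890/96485 = 0.2787 mol
Ag⁺ + e⁻ → Ag, so n(Ag) = 0.2787 mol
m = 0.2787 × 107.87 = 30.1 g

30.1 g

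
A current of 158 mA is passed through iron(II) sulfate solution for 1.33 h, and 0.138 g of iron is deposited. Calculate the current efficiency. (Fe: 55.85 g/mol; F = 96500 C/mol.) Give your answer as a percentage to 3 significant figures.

63.0%

Q = 0.158 × 4788 = 756.5 C
n(e⁻) = 756.5 / 96500 = 0.007839 mol
Fe²⁺ + 2e⁻ → Fe, so theoretical n(Fe) = 0.003920 mol → 0.2189 g
Efficiency = 0.138 / 0.2189 = 0.6304 = 63.0%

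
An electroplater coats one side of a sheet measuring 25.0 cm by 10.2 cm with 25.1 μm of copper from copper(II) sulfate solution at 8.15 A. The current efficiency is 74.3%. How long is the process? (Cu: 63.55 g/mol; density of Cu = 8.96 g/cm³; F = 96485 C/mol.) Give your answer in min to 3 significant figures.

47.9 min

Plated area = 25.0 × 10.2 = 255.0 cm²
Volume = 255.0 × 25.1×10⁻⁴ cm = 0.6401 cm³
m(Cu) = 0.6401 × 8.96 = 5.735 g
n(Cu) = 5.735 / 63.55 = 0.09024 mol; n(e⁻) = 2 × 0.09024 = 0.1805 mol
Q = 0.1805 × 96485 / 0.743 = 23440 C
t = 23440 / 8.15 = 2876 s = 47.9 min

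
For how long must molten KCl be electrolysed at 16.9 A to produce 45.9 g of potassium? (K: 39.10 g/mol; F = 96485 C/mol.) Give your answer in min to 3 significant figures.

112 min

n(K) = 45.9 / 39.10 = 1.174 mol
K⁺ + e⁻ → K, so n(e⁻) = 1.174 mol
Q = 1.174 × 96485 = 1.133×10^5 C
t = Q / I = 1.133×10^5 / 16.9 = 6704 s = 112 min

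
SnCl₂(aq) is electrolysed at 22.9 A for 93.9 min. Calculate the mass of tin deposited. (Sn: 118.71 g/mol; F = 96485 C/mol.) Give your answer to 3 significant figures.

Q = 22.9 A × 5634 s = 1.290×10^5 C
n(e⁻) = Q/F = 1.290×10^5/96485 = 1.337 mol
Sn²⁺ + 2e⁻ → Sn, so n(Sn) = 1.337 / 2 = 0.6685 mol
m = 0.6685 × 118.71 = 79.4 g

79.4 g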